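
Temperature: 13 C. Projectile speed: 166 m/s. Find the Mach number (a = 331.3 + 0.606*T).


a = 331.3 + 0.606*(13) = 339.178 m/s
M = v/a = 166/339.178 = 0.4894

0.4894


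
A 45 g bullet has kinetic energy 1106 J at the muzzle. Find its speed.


v = sqrt(2*E/m) = sqrt(2*1106/0.045) = 221.7 m/s

221.7 m/s


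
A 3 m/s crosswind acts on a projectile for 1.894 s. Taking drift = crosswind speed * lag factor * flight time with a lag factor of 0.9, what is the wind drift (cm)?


drift = v_wind * lag * t = 3 * 0.9 * 1.894 = 5.1138 m ≈ 511.4 cm

511.4 cm


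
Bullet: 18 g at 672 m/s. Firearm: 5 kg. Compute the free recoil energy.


v_r = m_p*v_p/m_gun = 0.018*672/5 = 2.4192 m/s, E_r = 0.5*m_gun*v_r^2 = 0.5*5*2.4192^2 = 14.63 J

14.63 J


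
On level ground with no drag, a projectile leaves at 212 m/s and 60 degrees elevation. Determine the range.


R = v0^2 * sin(2*theta) / g = 212^2 * sin(2*60°) / 9.81 = 3968 m

3968 m


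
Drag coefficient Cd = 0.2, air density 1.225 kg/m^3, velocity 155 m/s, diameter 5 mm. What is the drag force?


A = pi*(d/2)^2 = pi*(5/2000)^2 = 1.96350e-05 m^2
Fd = 0.5*Cd*rho*A*v^2 = 0.5*0.2*1.225*1.96350e-05*155^2 = 0.05779 N

0.05779 N


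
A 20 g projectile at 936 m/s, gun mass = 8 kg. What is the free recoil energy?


v_r = m_p*v_p/m_gun = 0.02*936/8 = 2.34 m/s, E_r = 0.5*m_gun*v_r^2 = 0.5*8*2.34^2 = 21.9 J

21.9 J


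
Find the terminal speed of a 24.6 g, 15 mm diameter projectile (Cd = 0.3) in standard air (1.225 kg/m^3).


A = pi*(d/2)^2 = pi*(15/2000)^2 = 1.76715e-04 m^2
vt = sqrt(2mg/(Cd*rho*A)) = sqrt(2*0.0246*9.81/(0.3 * 1.225 * 1.76715e-04)) = 86.21 m/s

86.21 m/s


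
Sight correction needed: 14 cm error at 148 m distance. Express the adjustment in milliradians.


1 mrad subtends 1 cm per 10 m of range, so adj = error_cm / (dist_m / 10) = 14 / (148/10) = 0.9459 mrad

0.9459 mrad


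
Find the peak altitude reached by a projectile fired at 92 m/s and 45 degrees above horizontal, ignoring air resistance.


H = (v0*sin(theta))^2 / (2g) = (92*sin(45°))^2 / (2*9.81) = 215.7 m

215.7 m


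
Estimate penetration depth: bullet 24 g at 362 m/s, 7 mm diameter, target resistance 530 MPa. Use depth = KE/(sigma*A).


A = pi*(d/2)^2 = pi*(7/2)^2 = 38.4845 mm^2
E = 0.5*m*v^2 = 0.5*0.024*362^2 = 1572.53 J
depth = E/(sigma*A) = 1572.53 J / (530 MPa * 38.4845 mm^2) = 1572.53/(530 * 38.4845) m = 0.0770968 m ≈ 77.1 mm

77.1 mm


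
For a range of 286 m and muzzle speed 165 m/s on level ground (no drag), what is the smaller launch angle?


sin(2*theta) = R*g/v0^2 = 286*9.81/165^2 = 0.103055, theta = arcsin(0.103055)/2 = 2.958°

2.958 degrees


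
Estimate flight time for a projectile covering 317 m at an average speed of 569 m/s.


t = d/v = 317/569 = 0.5571 s

0.5571 s


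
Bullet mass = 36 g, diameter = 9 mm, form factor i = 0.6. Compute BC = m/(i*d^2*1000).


BC = m/(i*d^2*1000) = 36/(0.6 * 9^2 * 1000) = 0.0007407

0.0007407


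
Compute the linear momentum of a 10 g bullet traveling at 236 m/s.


p = m*v = 0.01*236 = 2.36 kg·m/s

2.36 kg·m/s


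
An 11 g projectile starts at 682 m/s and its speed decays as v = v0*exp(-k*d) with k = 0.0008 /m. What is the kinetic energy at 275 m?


v = v0*exp(-k*d) = 682*exp(-0.0008*275) = 547.318 m/s
E = 0.5*m*v^2 = 0.5*0.011*547.318^2 = 1648 J

1648 J


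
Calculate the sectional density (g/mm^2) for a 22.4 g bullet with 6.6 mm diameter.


SD = m/d^2 = 22.4/6.6^2 = 0.5142 g/mm^2

0.5142 g/mm^2


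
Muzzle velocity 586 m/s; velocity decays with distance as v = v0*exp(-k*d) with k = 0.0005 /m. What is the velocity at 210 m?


v = v0*exp(-k*d) = 586*exp(-0.0005*210) = 527.6 m/s

527.6 m/s


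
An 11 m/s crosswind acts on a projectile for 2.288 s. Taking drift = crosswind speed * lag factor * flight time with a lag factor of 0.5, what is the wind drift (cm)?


drift = v_wind * lag * t = 11 * 0.5 * 2.288 = 12.584 m ≈ 1258 cm

1258 cm


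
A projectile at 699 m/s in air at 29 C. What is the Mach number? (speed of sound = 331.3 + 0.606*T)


a = 331.3 + 0.606*(29) = 348.874 m/s
M = v/a = 699/348.874 = 2.004

2.004


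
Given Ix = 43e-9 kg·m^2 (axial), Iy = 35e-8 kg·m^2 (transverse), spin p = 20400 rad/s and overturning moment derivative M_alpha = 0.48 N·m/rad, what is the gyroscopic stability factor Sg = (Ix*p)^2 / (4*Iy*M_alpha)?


Sg = Ix^2 * p^2 / (4 * Iy * M_alpha) = (43e-9)^2 * 20400^2 / (4 * 35e-8 * 0.48) = 1.145

1.145


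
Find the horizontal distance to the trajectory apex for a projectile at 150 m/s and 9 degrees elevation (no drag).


R = v0^2*sin(2*theta)/g = 150^2*sin(2*9°)/9.81 = 708.755 m
apex_dist = R/2 = 708.755/2 = 354.4 m

354.4 m


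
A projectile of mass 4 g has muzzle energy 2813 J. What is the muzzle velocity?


v = sqrt(2*E/m) = sqrt(2*2813/0.004) = 1186 m/s

1186 m/s


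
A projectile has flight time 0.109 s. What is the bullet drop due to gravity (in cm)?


drop = 0.5*g*t^2 = 0.5*9.81*0.109^2 = 0.0582763 m ≈ 5.828 cm

5.828 cm


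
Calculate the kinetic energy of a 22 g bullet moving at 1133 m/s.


E = 0.5*m*v^2 = 0.5*0.022*1133^2 = 14121 J

14121 J


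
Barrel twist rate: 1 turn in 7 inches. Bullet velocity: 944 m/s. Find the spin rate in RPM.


twist_m = 7*0.0254 = 0.1778 m
spin = v/twist = 944/0.1778 = 5309.336 rev/s
RPM = spin*60 = 5309.336*60 ≈ 318560 RPM

318560 RPM


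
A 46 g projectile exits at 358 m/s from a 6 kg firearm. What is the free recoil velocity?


v_recoil = m_p * v_p / m_gun = 0.046 * 358 / 6 = 2.745 m/s

2.745 m/s


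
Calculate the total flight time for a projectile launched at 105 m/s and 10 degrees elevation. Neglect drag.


T = 2*v0*sin(theta)/g = 2*105*sin(10°)/9.81 = 3.717 s

3.717 s


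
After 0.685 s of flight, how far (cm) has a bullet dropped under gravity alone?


drop = 0.5*g*t^2 = 0.5*9.81*0.685^2 = 2.30155 m ≈ 230.2 cm

230.2 cm


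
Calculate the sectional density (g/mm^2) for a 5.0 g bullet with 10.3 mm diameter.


SD = m/d^2 = 5.0/10.3^2 = 0.04713 g/mm^2

0.04713 g/mm^2


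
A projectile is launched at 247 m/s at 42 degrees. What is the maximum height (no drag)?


H = (v0*sin(theta))^2 / (2g) = (247*sin(42°))^2 / (2*9.81) = 1392 m

1392 m


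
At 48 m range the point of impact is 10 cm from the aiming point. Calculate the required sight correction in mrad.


1 mrad subtends 1 cm per 10 m of range, so adj = error_cm / (dist_m / 10) = 10 / (48/10) = 2.083 mrad

2.083 mrad


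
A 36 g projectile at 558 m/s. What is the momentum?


p = m*v = 0.036*558 = 20.09 kg·m/s

20.09 kg·m/s


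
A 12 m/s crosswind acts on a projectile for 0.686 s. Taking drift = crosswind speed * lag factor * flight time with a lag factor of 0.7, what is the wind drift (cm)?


drift = v_wind * lag * t = 12 * 0.7 * 0.686 = 5.7624 m ≈ 576.2 cm

576.2 cm


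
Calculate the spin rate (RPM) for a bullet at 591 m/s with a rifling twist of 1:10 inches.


twist_m = 10*0.0254 = 0.254 m
spin = v/twist = 591/0.254 = 2326.772 rev/s
RPM = spin*60 = 2326.772*60 ≈ 139606 RPM

139606 RPM


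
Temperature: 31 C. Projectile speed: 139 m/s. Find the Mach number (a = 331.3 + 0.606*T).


a = 331.3 + 0.606*(31) = 350.086 m/s
M = v/a = 139/350.086 = 0.397

0.397


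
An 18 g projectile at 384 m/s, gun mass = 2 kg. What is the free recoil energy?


v_r = m_p*v_p/m_gun = 0.018*384/2 = 3.456 m/s, E_r = 0.5*m_gun*v_r^2 = 0.5*2*3.456^2 = 11.94 J

11.94 J


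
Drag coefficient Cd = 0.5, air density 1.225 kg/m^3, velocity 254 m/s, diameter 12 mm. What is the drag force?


A = pi*(d/2)^2 = pi*(12/2000)^2 = 1.13097e-04 m^2
Fd = 0.5*Cd*rho*A*v^2 = 0.5*0.5*1.225*1.13097e-04*254^2 = 2.235 N

2.235 N


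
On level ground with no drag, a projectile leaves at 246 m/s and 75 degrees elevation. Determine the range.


R = v0^2 * sin(2*theta) / g = 246^2 * sin(2*75°) / 9.81 = 3084 m

3084 m


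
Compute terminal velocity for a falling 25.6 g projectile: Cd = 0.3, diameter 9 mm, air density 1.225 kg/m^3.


A = pi*(d/2)^2 = pi*(9/2000)^2 = 6.36173e-05 m^2
vt = sqrt(2mg/(Cd*rho*A)) = sqrt(2*0.0256*9.81/(0.3 * 1.225 * 6.36173e-05)) = 146.6 m/s

146.6 m/s


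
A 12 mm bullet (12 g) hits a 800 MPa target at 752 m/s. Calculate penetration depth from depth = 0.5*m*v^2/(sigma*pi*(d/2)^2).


A = pi*(d/2)^2 = pi*(12/2)^2 = 113.097 mm^2
E = 0.5*m*v^2 = 0.5*0.012*752^2 = 3393.02 J
depth = E/(sigma*A) = 3393.02 J / (800 MPa * 113.097 mm^2) = 3393.02/(800 * 113.097) m = 0.0375011 m ≈ 37.5 mm

37.5 mm


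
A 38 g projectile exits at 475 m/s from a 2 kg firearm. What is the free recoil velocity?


v_recoil = m_p * v_p / m_gun = 0.038 * 475 / 2 = 9.025 m/s

9.025 m/s


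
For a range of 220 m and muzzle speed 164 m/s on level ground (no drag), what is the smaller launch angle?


sin(2*theta) = R*g/v0^2 = 220*9.81/164^2 = 0.0802424, theta = arcsin(0.0802424)/2 = 2.301°

2.301 degrees


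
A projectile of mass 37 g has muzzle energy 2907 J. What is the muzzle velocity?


v = sqrt(2*E/m) = sqrt(2*2907/0.037) = 396.4 m/s

396.4 m/s


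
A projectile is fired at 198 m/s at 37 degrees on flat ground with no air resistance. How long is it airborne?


T = 2*v0*sin(theta)/g = 2*198*sin(37°)/9.81 = 24.29 s

24.29 s


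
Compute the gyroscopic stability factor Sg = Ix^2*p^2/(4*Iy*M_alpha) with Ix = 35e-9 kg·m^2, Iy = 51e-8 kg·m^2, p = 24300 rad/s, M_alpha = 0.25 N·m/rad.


Sg = Ix^2 * p^2 / (4 * Iy * M_alpha) = (35e-9)^2 * 24300^2 / (4 * 51e-8 * 0.25) = 1.418

1.418


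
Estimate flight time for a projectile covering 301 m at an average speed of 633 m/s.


t = d/v = 301/633 = 0.4755 s

0.4755 s


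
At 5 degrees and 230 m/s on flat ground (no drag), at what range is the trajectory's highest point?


R = v0^2*sin(2*theta)/g = 230^2*sin(2*5°)/9.81 = 936.39 m
apex_dist = R/2 = 936.39/2 = 468.2 m

468.2 m


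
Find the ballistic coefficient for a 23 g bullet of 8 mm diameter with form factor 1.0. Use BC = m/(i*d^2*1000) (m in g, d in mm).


BC = m/(i*d^2*1000) = 23/(1.0 * 8^2 * 1000) = 0.0003594

0.0003594


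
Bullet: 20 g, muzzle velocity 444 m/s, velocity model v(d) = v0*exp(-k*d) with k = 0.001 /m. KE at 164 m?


v = v0*exp(-k*d) = 444*exp(-0.001*164) = 376.841 m/s
E = 0.5*m*v^2 = 0.5*0.02*376.841^2 = 1420 J

1420 J


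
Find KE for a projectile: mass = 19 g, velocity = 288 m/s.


E = 0.5*m*v^2 = 0.5*0.019*288^2 = 788 J

788 J


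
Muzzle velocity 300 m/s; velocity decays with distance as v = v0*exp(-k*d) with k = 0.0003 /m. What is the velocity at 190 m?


v = v0*exp(-k*d) = 300*exp(-0.0003*190) = 283.4 m/s

283.4 m/s


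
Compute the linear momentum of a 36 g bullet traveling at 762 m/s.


p = m*v = 0.036*762 = 27.43 kg·m/s

27.43 kg·m/s


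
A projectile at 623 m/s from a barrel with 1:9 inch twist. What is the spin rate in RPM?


twist_m = 9*0.0254 = 0.2286 m
spin = v/twist = 623/0.2286 = 2725.284 rev/s
RPM = spin*60 = 2725.284*60 ≈ 163517 RPM

163517 RPM


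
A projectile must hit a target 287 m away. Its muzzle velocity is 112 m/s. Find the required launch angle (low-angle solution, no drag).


sin(2*theta) = R*g/v0^2 = 287*9.81/112^2 = 0.224448, theta = arcsin(0.224448)/2 = 6.485°

6.485 degrees


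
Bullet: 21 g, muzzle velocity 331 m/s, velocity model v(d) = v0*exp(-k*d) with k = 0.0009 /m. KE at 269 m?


v = v0*exp(-k*d) = 331*exp(-0.0009*269) = 259.828 m/s
E = 0.5*m*v^2 = 0.5*0.021*259.828^2 = 708.9 J

708.9 J


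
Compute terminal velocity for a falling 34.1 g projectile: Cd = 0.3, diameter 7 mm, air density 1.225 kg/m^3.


A = pi*(d/2)^2 = pi*(7/2000)^2 = 3.84845e-05 m^2
vt = sqrt(2mg/(Cd*rho*A)) = sqrt(2*0.0341*9.81/(0.3 * 1.225 * 3.84845e-05)) = 217.5 m/s

217.5 m/s


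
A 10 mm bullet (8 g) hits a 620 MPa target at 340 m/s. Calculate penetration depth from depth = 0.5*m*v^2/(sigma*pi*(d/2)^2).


A = pi*(d/2)^2 = pi*(10/2)^2 = 78.5398 mm^2
E = 0.5*m*v^2 = 0.5*0.008*340^2 = 462.4 J
depth = E/(sigma*A) = 462.4 J / (620 MPa * 78.5398 mm^2) = 462.4/(620 * 78.5398) m = 0.0094959 m ≈ 9.496 mm

9.496 mm


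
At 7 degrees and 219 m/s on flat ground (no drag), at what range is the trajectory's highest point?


R = v0^2*sin(2*theta)/g = 219^2*sin(2*7°)/9.81 = 1182.75 m
apex_dist = R/2 = 1182.75/2 = 591.4 m

591.4 m


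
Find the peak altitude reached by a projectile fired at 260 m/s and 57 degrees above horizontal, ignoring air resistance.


H = (v0*sin(theta))^2 / (2g) = (260*sin(57°))^2 / (2*9.81) = 2423 m

2423 m


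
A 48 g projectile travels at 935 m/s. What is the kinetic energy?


E = 0.5*m*v^2 = 0.5*0.048*935^2 = 20981 J

20981 J


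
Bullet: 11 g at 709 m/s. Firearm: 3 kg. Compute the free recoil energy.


v_r = m_p*v_p/m_gun = 0.011*709/3 = 2.59967 m/s, E_r = 0.5*m_gun*v_r^2 = 0.5*3*2.59967^2 = 10.14 J

10.14 J


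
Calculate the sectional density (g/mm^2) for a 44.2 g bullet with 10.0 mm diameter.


SD = m/d^2 = 44.2/10.0^2 = 0.442 g/mm^2

0.442 g/mm^2


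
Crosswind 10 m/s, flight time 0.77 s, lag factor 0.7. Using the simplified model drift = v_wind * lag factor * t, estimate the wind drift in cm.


drift = v_wind * lag * t = 10 * 0.7 * 0.77 = 5.39 m ≈ 539 cm

539 cm


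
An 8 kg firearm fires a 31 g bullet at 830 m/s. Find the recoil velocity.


v_recoil = m_p * v_p / m_gun = 0.031 * 830 / 8 = 3.216 m/s

3.216 m/s


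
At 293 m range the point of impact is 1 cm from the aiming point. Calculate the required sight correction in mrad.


1 mrad subtends 1 cm per 10 m of range, so adj = error_cm / (dist_m / 10) = 1 / (293/10) = 0.03413 mrad

0.03413 mrad


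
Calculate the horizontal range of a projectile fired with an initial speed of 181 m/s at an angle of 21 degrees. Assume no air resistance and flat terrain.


R = v0^2 * sin(2*theta) / g = 181^2 * sin(2*21°) / 9.81 = 2235 m

2235 m


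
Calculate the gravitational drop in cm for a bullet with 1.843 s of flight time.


drop = 0.5*g*t^2 = 0.5*9.81*1.843^2 = 16.6606 m ≈ 1666 cm

1666 cm


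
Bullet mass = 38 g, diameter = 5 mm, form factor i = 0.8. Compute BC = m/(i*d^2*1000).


BC = m/(i*d^2*1000) = 38/(0.8 * 5^2 * 1000) = 0.0019

0.0019


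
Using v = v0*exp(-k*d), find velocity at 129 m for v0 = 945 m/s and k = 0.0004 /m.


v = v0*exp(-k*d) = 945*exp(-0.0004*129) = 897.5 m/s

897.5 m/s


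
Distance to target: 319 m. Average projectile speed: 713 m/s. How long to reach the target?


t = d/v = 319/713 = 0.4474 s

0.4474 s


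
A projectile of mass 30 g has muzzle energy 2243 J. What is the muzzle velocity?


v = sqrt(2*E/m) = sqrt(2*2243/0.03) = 386.7 m/s

386.7 m/s


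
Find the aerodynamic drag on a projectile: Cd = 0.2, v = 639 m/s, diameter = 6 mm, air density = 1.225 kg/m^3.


A = pi*(d/2)^2 = pi*(6/2000)^2 = 2.82743e-05 m^2
Fd = 0.5*Cd*rho*A*v^2 = 0.5*0.2*1.225*2.82743e-05*639^2 = 1.414 N

1.414 N


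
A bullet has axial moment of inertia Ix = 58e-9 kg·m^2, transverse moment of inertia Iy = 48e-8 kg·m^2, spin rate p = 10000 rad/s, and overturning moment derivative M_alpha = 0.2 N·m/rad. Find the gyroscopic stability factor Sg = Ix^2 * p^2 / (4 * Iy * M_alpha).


Sg = Ix^2 * p^2 / (4 * Iy * M_alpha) = (58e-9)^2 * 10000^2 / (4 * 48e-8 * 0.2) = 0.876

0.876


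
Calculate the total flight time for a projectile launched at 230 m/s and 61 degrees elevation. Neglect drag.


T = 2*v0*sin(theta)/g = 2*230*sin(61°)/9.81 = 41.01 s

41.01 s


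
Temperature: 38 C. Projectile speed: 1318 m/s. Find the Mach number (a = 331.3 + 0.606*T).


a = 331.3 + 0.606*(38) = 354.328 m/s
M = v/a = 1318/354.328 = 3.72

3.72


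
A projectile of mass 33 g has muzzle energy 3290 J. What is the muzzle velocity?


v = sqrt(2*E/m) = sqrt(2*3290/0.033) = 446.5 m/s

446.5 m/s


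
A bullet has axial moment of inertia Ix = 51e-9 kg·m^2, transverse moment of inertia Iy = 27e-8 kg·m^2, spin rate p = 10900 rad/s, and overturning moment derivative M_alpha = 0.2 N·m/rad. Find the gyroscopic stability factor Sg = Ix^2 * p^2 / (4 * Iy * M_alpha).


Sg = Ix^2 * p^2 / (4 * Iy * M_alpha) = (51e-9)^2 * 10900^2 / (4 * 27e-8 * 0.2) = 1.431

1.431


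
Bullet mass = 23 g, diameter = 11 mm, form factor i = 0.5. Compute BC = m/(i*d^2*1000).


BC = m/(i*d^2*1000) = 23/(0.5 * 11^2 * 1000) = 0.0003802

0.0003802


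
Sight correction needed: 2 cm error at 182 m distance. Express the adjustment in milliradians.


1 mrad subtends 1 cm per 10 m of range, so adj = error_cm / (dist_m / 10) = 2 / (182/10) = 0.1099 mrad

0.1099 mrad


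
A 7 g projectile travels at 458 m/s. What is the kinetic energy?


E = 0.5*m*v^2 = 0.5*0.007*458^2 = 734.2 J

734.2 J


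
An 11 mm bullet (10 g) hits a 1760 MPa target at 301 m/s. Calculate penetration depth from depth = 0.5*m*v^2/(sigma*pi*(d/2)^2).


A = pi*(d/2)^2 = pi*(11/2)^2 = 95.0332 mm^2
E = 0.5*m*v^2 = 0.5*0.01*301^2 = 453.005 J
depth = E/(sigma*A) = 453.005 J / (1760 MPa * 95.0332 mm^2) = 453.005/(1760 * 95.0332) m = 0.00270841 m ≈ 2.708 mm

2.708 mm


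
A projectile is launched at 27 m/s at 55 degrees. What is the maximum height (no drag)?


H = (v0*sin(theta))^2 / (2g) = (27*sin(55°))^2 / (2*9.81) = 24.93 m

24.93 m


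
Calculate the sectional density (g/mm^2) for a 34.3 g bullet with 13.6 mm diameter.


SD = m/d^2 = 34.3/13.6^2 = 0.1854 g/mm^2

0.1854 g/mm^2


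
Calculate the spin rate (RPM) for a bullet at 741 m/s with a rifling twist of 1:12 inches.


twist_m = 12*0.0254 = 0.3048 m
spin = v/twist = 741/0.3048 = 2431.102 rev/s
RPM = spin*60 = 2431.102*60 ≈ 145866 RPM

145866 RPM


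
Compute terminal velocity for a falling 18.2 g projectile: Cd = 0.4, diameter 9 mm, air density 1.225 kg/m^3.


A = pi*(d/2)^2 = pi*(9/2000)^2 = 6.36173e-05 m^2
vt = sqrt(2mg/(Cd*rho*A)) = sqrt(2*0.0182*9.81/(0.4 * 1.225 * 6.36173e-05)) = 107 m/s

107 m/s


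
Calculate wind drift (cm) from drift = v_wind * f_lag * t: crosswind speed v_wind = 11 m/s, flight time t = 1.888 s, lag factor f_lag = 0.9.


drift = v_wind * lag * t = 11 * 0.9 * 1.888 = 18.6912 m ≈ 1869 cm

1869 cm


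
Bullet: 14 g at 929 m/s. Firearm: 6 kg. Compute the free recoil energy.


v_r = m_p*v_p/m_gun = 0.014*929/6 = 2.16767 m/s, E_r = 0.5*m_gun*v_r^2 = 0.5*6*2.16767^2 = 14.1 J

14.1 J


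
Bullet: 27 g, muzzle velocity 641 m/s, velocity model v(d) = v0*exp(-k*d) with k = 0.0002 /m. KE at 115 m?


v = v0*exp(-k*d) = 641*exp(-0.0002*115) = 626.425 m/s
E = 0.5*m*v^2 = 0.5*0.027*626.425^2 = 5298 J

5298 J


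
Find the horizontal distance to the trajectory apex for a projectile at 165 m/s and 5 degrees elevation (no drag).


R = v0^2*sin(2*theta)/g = 165^2*sin(2*5°)/9.81 = 481.914 m
apex_dist = R/2 = 481.914/2 = 241 m

241 m


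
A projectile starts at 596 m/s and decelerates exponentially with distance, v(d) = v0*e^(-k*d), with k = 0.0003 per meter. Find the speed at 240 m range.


v = v0*exp(-k*d) = 596*exp(-0.0003*240) = 554.6 m/s

554.6 m/s


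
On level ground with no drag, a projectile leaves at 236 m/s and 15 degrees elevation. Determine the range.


R = v0^2 * sin(2*theta) / g = 236^2 * sin(2*15°) / 9.81 = 2839 m

2839 m


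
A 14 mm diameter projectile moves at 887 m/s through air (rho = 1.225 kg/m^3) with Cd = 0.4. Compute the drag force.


A = pi*(d/2)^2 = pi*(14/2000)^2 = 1.53938e-04 m^2
Fd = 0.5*Cd*rho*A*v^2 = 0.5*0.4*1.225*1.53938e-04*887^2 = 29.67 N

29.67 N


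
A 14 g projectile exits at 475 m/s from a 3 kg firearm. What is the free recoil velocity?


v_recoil = m_p * v_p / m_gun = 0.014 * 475 / 3 = 2.217 m/s

2.217 m/s


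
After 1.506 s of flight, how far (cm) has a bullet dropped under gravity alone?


drop = 0.5*g*t^2 = 0.5*9.81*1.506^2 = 11.1247 m ≈ 1112 cm

1112 cm


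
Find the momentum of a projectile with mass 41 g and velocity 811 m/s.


p = m*v = 0.041*811 = 33.25 kg·m/s

33.25 kg·m/s


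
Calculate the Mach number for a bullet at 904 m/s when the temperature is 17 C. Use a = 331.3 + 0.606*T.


a = 331.3 + 0.606*(17) = 341.602 m/s
M = v/a = 904/341.602 = 2.646

2.646


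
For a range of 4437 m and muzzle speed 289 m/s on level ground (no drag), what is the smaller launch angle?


sin(2*theta) = R*g/v0^2 = 4437*9.81/289^2 = 0.52115, theta = arcsin(0.52115)/2 = 15.7°

15.7 degrees


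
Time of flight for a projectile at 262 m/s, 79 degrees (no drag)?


T = 2*v0*sin(theta)/g = 2*262*sin(79°)/9.81 = 52.43 s

52.43 s


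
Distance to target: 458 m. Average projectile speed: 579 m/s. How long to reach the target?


t = d/v = 458/579 = 0.791 s

0.791 s


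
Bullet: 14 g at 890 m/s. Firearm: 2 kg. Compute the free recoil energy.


v_r = m_p*v_p/m_gun = 0.014*890/2 = 6.23 m/s, E_r = 0.5*m_gun*v_r^2 = 0.5*2*6.23^2 = 38.81 J

38.81 J


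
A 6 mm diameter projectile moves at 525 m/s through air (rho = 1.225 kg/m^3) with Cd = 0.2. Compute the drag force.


A = pi*(d/2)^2 = pi*(6/2000)^2 = 2.82743e-05 m^2
Fd = 0.5*Cd*rho*A*v^2 = 0.5*0.2*1.225*2.82743e-05*525^2 = 0.9547 N

0.9547 N


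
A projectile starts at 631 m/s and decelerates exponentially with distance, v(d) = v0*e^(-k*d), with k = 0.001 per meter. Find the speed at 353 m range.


v = v0*exp(-k*d) = 631*exp(-0.001*353) = 443.3 m/s

443.3 m/s


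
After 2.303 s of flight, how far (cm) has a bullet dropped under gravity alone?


drop = 0.5*g*t^2 = 0.5*9.81*2.303^2 = 26.0152 m ≈ 2602 cm

2602 cm


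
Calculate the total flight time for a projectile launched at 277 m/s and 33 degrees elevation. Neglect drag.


T = 2*v0*sin(theta)/g = 2*277*sin(33°)/9.81 = 30.76 s

30.76 s


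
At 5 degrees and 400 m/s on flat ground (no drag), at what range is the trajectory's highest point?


R = v0^2*sin(2*theta)/g = 400^2*sin(2*5°)/9.81 = 2832.18 m
apex_dist = R/2 = 2832.18/2 = 1416 m

1416 m


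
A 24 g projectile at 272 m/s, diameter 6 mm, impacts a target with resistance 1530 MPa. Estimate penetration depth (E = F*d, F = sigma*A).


A = pi*(d/2)^2 = pi*(6/2)^2 = 28.2743 mm^2
E = 0.5*m*v^2 = 0.5*0.024*272^2 = 887.808 J
depth = E/(sigma*A) = 887.808 J / (1530 MPa * 28.2743 mm^2) = 887.808/(1530 * 28.2743) m = 0.0205227 m ≈ 20.52 mm

20.52 mm


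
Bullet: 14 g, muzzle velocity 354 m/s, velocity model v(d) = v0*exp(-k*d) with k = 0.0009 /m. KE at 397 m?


v = v0*exp(-k*d) = 354*exp(-0.0009*397) = 247.645 m/s
E = 0.5*m*v^2 = 0.5*0.014*247.645^2 = 429.3 J

429.3 J


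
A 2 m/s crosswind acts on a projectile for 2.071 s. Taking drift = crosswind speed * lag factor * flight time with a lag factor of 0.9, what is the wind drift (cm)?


drift = v_wind * lag * t = 2 * 0.9 * 2.071 = 3.7278 m ≈ 372.8 cm

372.8 cm


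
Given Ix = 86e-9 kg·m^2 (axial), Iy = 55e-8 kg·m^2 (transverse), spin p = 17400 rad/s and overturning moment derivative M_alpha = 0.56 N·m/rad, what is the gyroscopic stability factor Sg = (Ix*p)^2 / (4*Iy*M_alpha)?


Sg = Ix^2 * p^2 / (4 * Iy * M_alpha) = (86e-9)^2 * 17400^2 / (4 * 55e-8 * 0.56) = 1.818

1.818


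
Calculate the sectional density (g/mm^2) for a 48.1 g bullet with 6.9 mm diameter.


SD = m/d^2 = 48.1/6.9^2 = 1.01 g/mm^2

1.01 g/mm^2


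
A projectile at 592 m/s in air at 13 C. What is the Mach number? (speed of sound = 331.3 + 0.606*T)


a = 331.3 + 0.606*(13) = 339.178 m/s
M = v/a = 592/339.178 = 1.745

1.745


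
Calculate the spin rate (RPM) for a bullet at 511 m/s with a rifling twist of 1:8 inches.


twist_m = 8*0.0254 = 0.2032 m
spin = v/twist = 511/0.2032 = 2514.764 rev/s
RPM = spin*60 = 2514.764*60 ≈ 150886 RPM

150886 RPM


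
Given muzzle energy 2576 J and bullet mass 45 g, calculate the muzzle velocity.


v = sqrt(2*E/m) = sqrt(2*2576/0.045) = 338.4 m/s

338.4 m/s


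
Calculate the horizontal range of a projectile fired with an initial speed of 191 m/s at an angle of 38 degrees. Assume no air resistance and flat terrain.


R = v0^2 * sin(2*theta) / g = 191^2 * sin(2*38°) / 9.81 = 3608 m

3608 m


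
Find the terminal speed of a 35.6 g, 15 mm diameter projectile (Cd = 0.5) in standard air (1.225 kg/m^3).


A = pi*(d/2)^2 = pi*(15/2000)^2 = 1.76715e-04 m^2
vt = sqrt(2mg/(Cd*rho*A)) = sqrt(2*0.0356*9.81/(0.5 * 1.225 * 1.76715e-04)) = 80.33 m/s

80.33 m/s


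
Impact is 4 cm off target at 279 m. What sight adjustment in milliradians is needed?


1 mrad subtends 1 cm per 10 m of range, so adj = error_cm / (dist_m / 10) = 4 / (279/10) = 0.1434 mrad

0.1434 mrad


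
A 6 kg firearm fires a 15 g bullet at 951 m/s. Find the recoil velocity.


v_recoil = m_p * v_p / m_gun = 0.015 * 951 / 6 = 2.377 m/s

2.377 m/s


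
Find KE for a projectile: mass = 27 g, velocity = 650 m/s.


E = 0.5*m*v^2 = 0.5*0.027*650^2 = 5704 J

5704 J


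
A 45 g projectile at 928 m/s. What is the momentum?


p = m*v = 0.045*928 = 41.76 kg·m/s

41.76 kg·m/s


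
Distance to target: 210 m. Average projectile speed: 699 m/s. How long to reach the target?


t = d/v = 210/699 = 0.3004 s

0.3004 s


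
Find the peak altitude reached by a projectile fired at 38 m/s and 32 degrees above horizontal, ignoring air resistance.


H = (v0*sin(theta))^2 / (2g) = (38*sin(32°))^2 / (2*9.81) = 20.67 m

20.67 m


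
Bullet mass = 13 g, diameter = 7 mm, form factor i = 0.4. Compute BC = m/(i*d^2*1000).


BC = m/(i*d^2*1000) = 13/(0.4 * 7^2 * 1000) = 0.0006633

0.0006633


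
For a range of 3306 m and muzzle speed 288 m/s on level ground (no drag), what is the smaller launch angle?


sin(2*theta) = R*g/v0^2 = 3306*9.81/288^2 = 0.391009, theta = arcsin(0.391009)/2 = 11.51°

11.51 degrees


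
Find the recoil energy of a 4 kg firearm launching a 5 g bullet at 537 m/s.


v_r = m_p*v_p/m_gun = 0.005*537/4 = 0.67125 m/s, E_r = 0.5*m_gun*v_r^2 = 0.5*4*0.67125^2 = 0.9012 J

0.9012 J


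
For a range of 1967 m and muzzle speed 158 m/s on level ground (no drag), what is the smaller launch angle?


sin(2*theta) = R*g/v0^2 = 1967*9.81/158^2 = 0.772964, theta = arcsin(0.772964)/2 = 25.31°

25.31 degrees


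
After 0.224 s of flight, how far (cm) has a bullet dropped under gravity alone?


drop = 0.5*g*t^2 = 0.5*9.81*0.224^2 = 0.246113 m ≈ 24.61 cm

24.61 cm


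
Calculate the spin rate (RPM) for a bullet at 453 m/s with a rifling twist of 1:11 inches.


twist_m = 11*0.0254 = 0.2794 m
spin = v/twist = 453/0.2794 = 1621.331 rev/s
RPM = spin*60 = 1621.331*60 ≈ 97280 RPM

97280 RPM


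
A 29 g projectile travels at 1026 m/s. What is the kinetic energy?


E = 0.5*m*v^2 = 0.5*0.029*1026^2 = 15264 J

15264 J


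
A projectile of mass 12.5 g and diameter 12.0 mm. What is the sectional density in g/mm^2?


SD = m/d^2 = 12.5/12.0^2 = 0.08681 g/mm^2

0.08681 g/mm^2


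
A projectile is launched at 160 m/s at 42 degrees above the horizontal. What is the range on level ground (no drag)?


R = v0^2 * sin(2*theta) / g = 160^2 * sin(2*42°) / 9.81 = 2595 m

2595 m


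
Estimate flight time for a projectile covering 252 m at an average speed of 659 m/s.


t = d/v = 252/659 = 0.3824 s

0.3824 s


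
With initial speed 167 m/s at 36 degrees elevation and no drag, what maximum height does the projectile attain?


H = (v0*sin(theta))^2 / (2g) = (167*sin(36°))^2 / (2*9.81) = 491.1 m

491.1 m


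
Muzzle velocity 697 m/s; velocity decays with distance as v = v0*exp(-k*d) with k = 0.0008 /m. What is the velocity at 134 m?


v = v0*exp(-k*d) = 697*exp(-0.0008*134) = 626.1 m/s

626.1 m/s


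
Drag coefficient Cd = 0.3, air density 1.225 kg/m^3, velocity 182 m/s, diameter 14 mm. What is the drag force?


A = pi*(d/2)^2 = pi*(14/2000)^2 = 1.53938e-04 m^2
Fd = 0.5*Cd*rho*A*v^2 = 0.5*0.3*1.225*1.53938e-04*182^2 = 0.9369 N

0.9369 N


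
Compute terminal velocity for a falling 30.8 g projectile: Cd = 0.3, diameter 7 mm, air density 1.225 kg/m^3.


A = pi*(d/2)^2 = pi*(7/2000)^2 = 3.84845e-05 m^2
vt = sqrt(2mg/(Cd*rho*A)) = sqrt(2*0.0308*9.81/(0.3 * 1.225 * 3.84845e-05)) = 206.7 m/s

206.7 m/s


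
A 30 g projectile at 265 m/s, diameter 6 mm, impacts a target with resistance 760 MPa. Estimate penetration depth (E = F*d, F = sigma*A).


A = pi*(d/2)^2 = pi*(6/2)^2 = 28.2743 mm^2
E = 0.5*m*v^2 = 0.5*0.03*265^2 = 1053.38 J
depth = E/(sigma*A) = 1053.38 J / (760 MPa * 28.2743 mm^2) = 1053.38/(760 * 28.2743) m = 0.0490204 m ≈ 49.02 mm

49.02 mm


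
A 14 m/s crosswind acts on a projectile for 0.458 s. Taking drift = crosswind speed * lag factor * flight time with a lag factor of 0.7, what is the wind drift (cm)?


drift = v_wind * lag * t = 14 * 0.7 * 0.458 = 4.4884 m ≈ 448.8 cm

448.8 cm


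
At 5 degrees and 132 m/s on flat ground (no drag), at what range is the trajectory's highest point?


R = v0^2*sin(2*theta)/g = 132^2*sin(2*5°)/9.81 = 308.425 m
apex_dist = R/2 = 308.425/2 = 154.2 m

154.2 m


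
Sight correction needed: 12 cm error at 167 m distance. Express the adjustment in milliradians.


1 mrad subtends 1 cm per 10 m of range, so adj = error_cm / (dist_m / 10) = 12 / (167/10) = 0.7186 mrad

0.7186 mrad


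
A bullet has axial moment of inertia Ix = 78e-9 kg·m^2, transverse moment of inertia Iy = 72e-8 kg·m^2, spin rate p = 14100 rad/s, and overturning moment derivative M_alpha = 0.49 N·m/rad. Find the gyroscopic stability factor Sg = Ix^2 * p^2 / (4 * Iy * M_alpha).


Sg = Ix^2 * p^2 / (4 * Iy * M_alpha) = (78e-9)^2 * 14100^2 / (4 * 72e-8 * 0.49) = 0.8571

0.8571


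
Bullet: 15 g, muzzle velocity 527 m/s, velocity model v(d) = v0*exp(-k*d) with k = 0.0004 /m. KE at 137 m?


v = v0*exp(-k*d) = 527*exp(-0.0004*137) = 498.897 m/s
E = 0.5*m*v^2 = 0.5*0.015*498.897^2 = 1867 J

1867 J


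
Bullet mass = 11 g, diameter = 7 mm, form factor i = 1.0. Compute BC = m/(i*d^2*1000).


BC = m/(i*d^2*1000) = 11/(1.0 * 7^2 * 1000) = 0.0002245

0.0002245


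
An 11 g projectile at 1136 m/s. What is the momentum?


p = m*v = 0.011*1136 = 12.5 kg·m/s

12.5 kg·m/s


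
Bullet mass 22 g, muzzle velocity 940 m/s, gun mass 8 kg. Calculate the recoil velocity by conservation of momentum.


v_recoil = m_p * v_p / m_gun = 0.022 * 940 / 8 = 2.585 m/s

2.585 m/s


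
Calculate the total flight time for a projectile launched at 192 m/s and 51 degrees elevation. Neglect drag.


T = 2*v0*sin(theta)/g = 2*192*sin(51°)/9.81 = 30.42 s

30.42 s


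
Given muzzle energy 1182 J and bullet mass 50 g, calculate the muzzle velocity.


v = sqrt(2*E/m) = sqrt(2*1182/0.05) = 217.4 m/s

217.4 m/s


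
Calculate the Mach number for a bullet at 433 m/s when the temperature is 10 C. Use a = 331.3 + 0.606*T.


a = 331.3 + 0.606*(10) = 337.36 m/s
M = v/a = 433/337.36 = 1.283

1.283


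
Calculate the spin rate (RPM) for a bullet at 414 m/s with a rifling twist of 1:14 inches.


twist_m = 14*0.0254 = 0.3556 m
spin = v/twist = 414/0.3556 = 1164.229 rev/s
RPM = spin*60 = 1164.229*60 ≈ 69854 RPM

69854 RPM


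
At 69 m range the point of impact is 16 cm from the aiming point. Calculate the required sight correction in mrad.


1 mrad subtends 1 cm per 10 m of range, so adj = error_cm / (dist_m / 10) = 16 / (69/10) = 2.319 mrad

2.319 mrad


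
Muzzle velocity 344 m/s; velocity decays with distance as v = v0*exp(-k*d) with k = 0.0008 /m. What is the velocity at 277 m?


v = v0*exp(-k*d) = 344*exp(-0.0008*277) = 275.6 m/s

275.6 m/s


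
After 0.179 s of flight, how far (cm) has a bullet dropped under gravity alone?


drop = 0.5*g*t^2 = 0.5*9.81*0.179^2 = 0.157161 m ≈ 15.72 cm

15.72 cm


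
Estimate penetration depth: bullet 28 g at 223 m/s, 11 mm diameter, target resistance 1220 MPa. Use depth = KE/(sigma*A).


A = pi*(d/2)^2 = pi*(11/2)^2 = 95.0332 mm^2
E = 0.5*m*v^2 = 0.5*0.028*223^2 = 696.206 J
depth = E/(sigma*A) = 696.206 J / (1220 MPa * 95.0332 mm^2) = 696.206/(1220 * 95.0332) m = 0.00600486 m ≈ 6.005 mm

6.005 mm


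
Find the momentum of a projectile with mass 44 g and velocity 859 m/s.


p = m*v = 0.044*859 = 37.8 kg·m/s

37.8 kg·m/s


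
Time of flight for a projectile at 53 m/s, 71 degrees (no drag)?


T = 2*v0*sin(theta)/g = 2*53*sin(71°)/9.81 = 10.22 s

10.22 s


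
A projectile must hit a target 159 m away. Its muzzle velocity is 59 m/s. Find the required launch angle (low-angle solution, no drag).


sin(2*theta) = R*g/v0^2 = 159*9.81/59^2 = 0.448087, theta = arcsin(0.448087)/2 = 13.31°

13.31 degrees


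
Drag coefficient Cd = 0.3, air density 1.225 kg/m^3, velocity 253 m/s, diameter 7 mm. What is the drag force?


A = pi*(d/2)^2 = pi*(7/2000)^2 = 3.84845e-05 m^2
Fd = 0.5*Cd*rho*A*v^2 = 0.5*0.3*1.225*3.84845e-05*253^2 = 0.4526 N

0.4526 N


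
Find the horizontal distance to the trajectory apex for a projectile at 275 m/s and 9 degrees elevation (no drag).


R = v0^2*sin(2*theta)/g = 275^2*sin(2*9°)/9.81 = 2382.2 m
apex_dist = R/2 = 2382.2/2 = 1191 m

1191 m


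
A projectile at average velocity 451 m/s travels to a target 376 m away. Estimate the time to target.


t = d/v = 376/451 = 0.8337 s

0.8337 s


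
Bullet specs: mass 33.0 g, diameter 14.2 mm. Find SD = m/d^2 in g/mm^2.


SD = m/d^2 = 33.0/14.2^2 = 0.1637 g/mm^2

0.1637 g/mm^2


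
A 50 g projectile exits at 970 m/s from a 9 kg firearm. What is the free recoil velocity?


v_recoil = m_p * v_p / m_gun = 0.05 * 970 / 9 = 5.389 m/s

5.389 m/s


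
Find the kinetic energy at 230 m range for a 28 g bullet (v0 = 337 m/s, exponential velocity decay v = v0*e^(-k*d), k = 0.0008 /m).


v = v0*exp(-k*d) = 337*exp(-0.0008*230) = 280.362 m/s
E = 0.5*m*v^2 = 0.5*0.028*280.362^2 = 1100 J

1100 J


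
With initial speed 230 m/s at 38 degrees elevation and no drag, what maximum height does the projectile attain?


H = (v0*sin(theta))^2 / (2g) = (230*sin(38°))^2 / (2*9.81) = 1022 m

1022 m


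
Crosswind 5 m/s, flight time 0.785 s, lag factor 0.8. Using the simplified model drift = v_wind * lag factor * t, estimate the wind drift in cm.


drift = v_wind * lag * t = 5 * 0.8 * 0.785 = 3.14 m ≈ 314 cm

314 cm


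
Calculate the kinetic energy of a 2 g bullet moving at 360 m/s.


E = 0.5*m*v^2 = 0.5*0.002*360^2 = 129.6 J

129.6 J


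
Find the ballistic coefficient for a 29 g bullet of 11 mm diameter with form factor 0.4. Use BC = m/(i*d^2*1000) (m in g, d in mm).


BC = m/(i*d^2*1000) = 29/(0.4 * 11^2 * 1000) = 0.0005992

0.0005992


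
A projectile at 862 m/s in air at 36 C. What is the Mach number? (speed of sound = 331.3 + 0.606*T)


a = 331.3 + 0.606*(36) = 353.116 m/s
M = v/a = 862/353.116 = 2.441

2.441


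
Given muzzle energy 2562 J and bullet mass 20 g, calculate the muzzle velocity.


v = sqrt(2*E/m) = sqrt(2*2562/0.02) = 506.2 m/s

506.2 m/s


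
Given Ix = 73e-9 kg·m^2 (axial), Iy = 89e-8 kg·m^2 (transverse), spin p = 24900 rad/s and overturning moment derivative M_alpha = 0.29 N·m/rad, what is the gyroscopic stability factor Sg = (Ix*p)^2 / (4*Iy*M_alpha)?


Sg = Ix^2 * p^2 / (4 * Iy * M_alpha) = (73e-9)^2 * 24900^2 / (4 * 89e-8 * 0.29) = 3.2

3.2


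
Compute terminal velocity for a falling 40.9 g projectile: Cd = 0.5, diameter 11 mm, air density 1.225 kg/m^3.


A = pi*(d/2)^2 = pi*(11/2000)^2 = 9.50332e-05 m^2
vt = sqrt(2mg/(Cd*rho*A)) = sqrt(2*0.0409*9.81/(0.5 * 1.225 * 9.50332e-05)) = 117.4 m/s

117.4 m/s


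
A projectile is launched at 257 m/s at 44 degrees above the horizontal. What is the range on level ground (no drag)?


R = v0^2 * sin(2*theta) / g = 257^2 * sin(2*44°) / 9.81 = 6729 m

6729 m


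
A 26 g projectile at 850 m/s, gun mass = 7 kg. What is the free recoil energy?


v_r = m_p*v_p/m_gun = 0.026*850/7 = 3.15714 m/s, E_r = 0.5*m_gun*v_r^2 = 0.5*7*3.15714^2 = 34.89 J

34.89 J


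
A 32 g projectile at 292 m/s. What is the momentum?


p = m*v = 0.032*292 = 9.344 kg·m/s

9.344 kg·m/s


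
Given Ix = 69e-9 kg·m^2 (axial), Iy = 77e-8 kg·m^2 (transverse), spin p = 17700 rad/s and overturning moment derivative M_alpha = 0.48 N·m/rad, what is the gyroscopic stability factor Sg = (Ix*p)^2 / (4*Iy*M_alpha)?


Sg = Ix^2 * p^2 / (4 * Iy * M_alpha) = (69e-9)^2 * 17700^2 / (4 * 77e-8 * 0.48) = 1.009

1.009


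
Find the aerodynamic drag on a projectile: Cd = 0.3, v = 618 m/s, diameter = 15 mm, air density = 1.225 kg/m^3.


A = pi*(d/2)^2 = pi*(15/2000)^2 = 1.76715e-04 m^2
Fd = 0.5*Cd*rho*A*v^2 = 0.5*0.3*1.225*1.76715e-04*618^2 = 12.4 N

12.4 N


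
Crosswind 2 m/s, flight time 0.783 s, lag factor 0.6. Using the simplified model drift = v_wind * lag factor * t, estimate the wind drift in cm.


drift = v_wind * lag * t = 2 * 0.6 * 0.783 = 0.9396 m ≈ 93.96 cm

93.96 cm


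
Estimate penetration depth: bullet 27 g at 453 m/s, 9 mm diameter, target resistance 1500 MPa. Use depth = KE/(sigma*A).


A = pi*(d/2)^2 = pi*(9/2)^2 = 63.6173 mm^2
E = 0.5*m*v^2 = 0.5*0.027*453^2 = 2770.32 J
depth = E/(sigma*A) = 2770.32 J / (1500 MPa * 63.6173 mm^2) = 2770.32/(1500 * 63.6173) m = 0.0290311 m ≈ 29.03 mm

29.03 mm


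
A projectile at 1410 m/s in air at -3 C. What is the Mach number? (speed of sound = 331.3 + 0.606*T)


a = 331.3 + 0.606*(-3) = 329.482 m/s
M = v/a = 1410/329.482 = 4.279

4.279


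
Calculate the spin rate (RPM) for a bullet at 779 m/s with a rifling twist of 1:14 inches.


twist_m = 14*0.0254 = 0.3556 m
spin = v/twist = 779/0.3556 = 2190.664 rev/s
RPM = spin*60 = 2190.664*60 ≈ 131440 RPM

131440 RPM


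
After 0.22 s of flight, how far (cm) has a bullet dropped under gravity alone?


drop = 0.5*g*t^2 = 0.5*9.81*0.22^2 = 0.237402 m ≈ 23.74 cm

23.74 cm


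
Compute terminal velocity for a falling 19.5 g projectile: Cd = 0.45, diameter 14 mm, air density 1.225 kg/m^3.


A = pi*(d/2)^2 = pi*(14/2000)^2 = 1.53938e-04 m^2
vt = sqrt(2mg/(Cd*rho*A)) = sqrt(2*0.0195*9.81/(0.45 * 1.225 * 1.53938e-04)) = 67.15 m/s

67.15 m/s


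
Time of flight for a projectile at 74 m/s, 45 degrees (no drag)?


T = 2*v0*sin(theta)/g = 2*74*sin(45°)/9.81 = 10.67 s

10.67 s


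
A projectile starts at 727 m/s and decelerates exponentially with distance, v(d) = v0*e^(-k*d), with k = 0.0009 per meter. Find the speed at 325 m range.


v = v0*exp(-k*d) = 727*exp(-0.0009*325) = 542.6 m/s

542.6 m/s


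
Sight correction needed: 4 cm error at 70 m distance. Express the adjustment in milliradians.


1 mrad subtends 1 cm per 10 m of range, so adj = error_cm / (dist_m / 10) = 4 / (70/10) = 0.5714 mrad

0.5714 mrad


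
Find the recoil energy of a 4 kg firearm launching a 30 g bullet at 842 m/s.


v_r = m_p*v_p/m_gun = 0.03*842/4 = 6.315 m/s, E_r = 0.5*m_gun*v_r^2 = 0.5*4*6.315^2 = 79.76 J

79.76 J


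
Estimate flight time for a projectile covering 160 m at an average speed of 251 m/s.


t = d/v = 160/251 = 0.6375 s

0.6375 s


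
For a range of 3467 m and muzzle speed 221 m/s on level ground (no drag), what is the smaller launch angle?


sin(2*theta) = R*g/v0^2 = 3467*9.81/221^2 = 0.696367, theta = arcsin(0.696367)/2 = 22.07°

22.07 degrees


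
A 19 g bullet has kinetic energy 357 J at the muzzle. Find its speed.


v = sqrt(2*E/m) = sqrt(2*357/0.019) = 193.9 m/s

193.9 m/s


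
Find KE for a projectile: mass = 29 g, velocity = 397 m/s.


E = 0.5*m*v^2 = 0.5*0.029*397^2 = 2285 J

2285 J


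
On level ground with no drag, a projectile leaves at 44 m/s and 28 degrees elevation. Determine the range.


R = v0^2 * sin(2*theta) / g = 44^2 * sin(2*28°) / 9.81 = 163.6 m

163.6 m


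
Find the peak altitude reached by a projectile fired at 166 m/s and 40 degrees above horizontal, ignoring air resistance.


H = (v0*sin(theta))^2 / (2g) = (166*sin(40°))^2 / (2*9.81) = 580.3 m

580.3 m
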